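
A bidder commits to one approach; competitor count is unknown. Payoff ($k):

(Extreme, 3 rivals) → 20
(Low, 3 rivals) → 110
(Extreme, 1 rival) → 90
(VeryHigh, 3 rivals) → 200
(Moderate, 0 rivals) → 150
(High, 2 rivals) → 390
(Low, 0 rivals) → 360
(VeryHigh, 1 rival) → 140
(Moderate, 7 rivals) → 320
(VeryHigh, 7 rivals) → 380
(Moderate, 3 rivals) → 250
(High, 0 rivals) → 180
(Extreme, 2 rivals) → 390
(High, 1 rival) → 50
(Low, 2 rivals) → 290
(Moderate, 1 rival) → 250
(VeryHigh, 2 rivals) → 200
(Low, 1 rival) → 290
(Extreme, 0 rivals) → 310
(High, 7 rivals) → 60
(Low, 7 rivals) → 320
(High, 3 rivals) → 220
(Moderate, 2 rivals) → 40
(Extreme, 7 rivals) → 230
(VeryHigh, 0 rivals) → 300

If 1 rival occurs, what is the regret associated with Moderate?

Best payoff under 1 rival is 290.
Regret = 290 − 250 = 40.

40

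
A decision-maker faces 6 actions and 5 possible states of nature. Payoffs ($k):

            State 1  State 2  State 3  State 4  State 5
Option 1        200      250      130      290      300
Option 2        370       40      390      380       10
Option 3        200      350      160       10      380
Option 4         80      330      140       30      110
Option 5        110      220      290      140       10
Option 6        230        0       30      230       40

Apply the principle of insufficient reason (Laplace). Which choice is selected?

Option 2

Row averages: Option 1=234, Option 2=238, Option 3=220, Option 4=138, Option 5=154, Option 6=106
Highest average = 238 → Option 2.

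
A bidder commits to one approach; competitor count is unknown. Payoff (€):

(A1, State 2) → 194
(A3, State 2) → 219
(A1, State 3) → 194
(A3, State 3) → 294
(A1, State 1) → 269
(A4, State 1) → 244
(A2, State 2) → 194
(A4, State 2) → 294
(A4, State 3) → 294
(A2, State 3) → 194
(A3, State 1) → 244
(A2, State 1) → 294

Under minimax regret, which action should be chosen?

Column bests: State 1=294, State 2=294, State 3=294.
A1 regrets: 25, 100, 100 → max 100
A2 regrets: 0, 100, 100 → max 100
A3 regrets: 50, 75, 0 → max 75
A4 regrets: 50, 0, 0 → max 50
Smallest max regret = 50 → A4.

A4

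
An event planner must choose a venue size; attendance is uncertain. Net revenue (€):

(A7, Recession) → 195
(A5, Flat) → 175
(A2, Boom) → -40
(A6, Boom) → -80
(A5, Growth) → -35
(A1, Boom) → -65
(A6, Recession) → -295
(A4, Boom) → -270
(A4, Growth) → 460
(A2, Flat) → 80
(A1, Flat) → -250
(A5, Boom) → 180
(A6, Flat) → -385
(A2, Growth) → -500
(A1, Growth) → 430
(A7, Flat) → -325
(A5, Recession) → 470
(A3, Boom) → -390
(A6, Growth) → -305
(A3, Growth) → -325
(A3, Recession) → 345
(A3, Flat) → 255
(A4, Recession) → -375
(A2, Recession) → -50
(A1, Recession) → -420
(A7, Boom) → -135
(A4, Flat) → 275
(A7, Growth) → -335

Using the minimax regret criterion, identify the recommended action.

Column bests: Recession=470, Flat=275, Growth=460, Boom=180.
A1 regrets: 890, 525, 30, 245 → max 890
A2 regrets: 520, 195, 960, 220 → max 960
A3 regrets: 125, 20, 785, 570 → max 785
A4 regrets: 845, 0, 0, 450 → max 845
A5 regrets: 0, 100, 495, 0 → max 495
A6 regrets: 765, 660, 765, 260 → max 765
A7 regrets: 275, 600, 795, 315 → max 795
Smallest max regret = 495 → A5.

A5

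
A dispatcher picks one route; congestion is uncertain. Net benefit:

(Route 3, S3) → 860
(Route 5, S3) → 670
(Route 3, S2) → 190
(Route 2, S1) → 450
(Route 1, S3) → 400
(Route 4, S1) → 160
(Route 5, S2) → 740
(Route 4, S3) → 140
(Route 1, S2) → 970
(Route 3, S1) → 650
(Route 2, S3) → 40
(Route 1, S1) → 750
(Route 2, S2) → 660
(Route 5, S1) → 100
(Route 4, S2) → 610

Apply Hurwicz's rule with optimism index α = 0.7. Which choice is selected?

Route 1

Route 1: 0.7·970 + 0.3·400 = 799
Route 2: 0.7·660 + 0.3·40 = 474
Route 3: 0.7·860 + 0.3·190 = 659
Route 4: 0.7·610 + 0.3·140 = 469
Route 5: 0.7·740 + 0.3·100 = 548
Highest Hurwicz score = 799 → Route 1.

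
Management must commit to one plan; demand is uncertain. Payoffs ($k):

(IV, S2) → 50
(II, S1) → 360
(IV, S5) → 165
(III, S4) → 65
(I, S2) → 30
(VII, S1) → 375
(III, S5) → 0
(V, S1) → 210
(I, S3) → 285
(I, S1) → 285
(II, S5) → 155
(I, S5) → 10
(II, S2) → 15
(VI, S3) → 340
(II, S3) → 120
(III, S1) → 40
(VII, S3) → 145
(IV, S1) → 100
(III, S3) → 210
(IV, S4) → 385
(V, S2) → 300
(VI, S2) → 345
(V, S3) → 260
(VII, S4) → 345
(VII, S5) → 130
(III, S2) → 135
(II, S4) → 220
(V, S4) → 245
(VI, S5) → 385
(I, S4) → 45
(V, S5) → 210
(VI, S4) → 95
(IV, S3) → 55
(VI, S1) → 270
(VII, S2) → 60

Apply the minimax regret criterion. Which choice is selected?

Column bests: S1=375, S2=345, S3=340, S4=385, S5=385.
I regrets: 90, 315, 55, 340, 375 → max 375
II regrets: 15, 330, 220, 165, 230 → max 330
III regrets: 335, 210, 130, 320, 385 → max 385
IV regrets: 275, 295, 285, 0, 220 → max 295
V regrets: 165, 45, 80, 140, 175 → max 175
VI regrets: 105, 0, 0, 290, 0 → max 290
VII regrets: 0, 285, 195, 40, 255 → max 285
Smallest max regret = 175 → V.

V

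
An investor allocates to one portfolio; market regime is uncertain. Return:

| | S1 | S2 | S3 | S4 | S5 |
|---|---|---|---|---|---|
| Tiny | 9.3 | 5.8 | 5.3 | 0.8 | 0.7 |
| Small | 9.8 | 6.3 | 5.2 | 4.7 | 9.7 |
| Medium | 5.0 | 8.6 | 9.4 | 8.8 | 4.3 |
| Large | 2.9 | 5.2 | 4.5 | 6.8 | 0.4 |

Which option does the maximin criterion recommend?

Row minima: Tiny=0.7, Small=4.7, Medium=4.3, Large=0.4
Best worst-case = 4.7 → Small.

Small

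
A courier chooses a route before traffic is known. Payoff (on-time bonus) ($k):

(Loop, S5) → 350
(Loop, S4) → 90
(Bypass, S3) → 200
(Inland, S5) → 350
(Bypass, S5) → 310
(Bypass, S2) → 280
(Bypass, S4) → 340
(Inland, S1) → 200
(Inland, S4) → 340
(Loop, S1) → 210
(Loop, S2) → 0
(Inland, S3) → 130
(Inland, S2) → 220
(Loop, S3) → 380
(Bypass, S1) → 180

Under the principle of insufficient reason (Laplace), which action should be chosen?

Row averages: Inland=248, Loop=206, Bypass=262
Highest average = 262 → Bypass.

Bypass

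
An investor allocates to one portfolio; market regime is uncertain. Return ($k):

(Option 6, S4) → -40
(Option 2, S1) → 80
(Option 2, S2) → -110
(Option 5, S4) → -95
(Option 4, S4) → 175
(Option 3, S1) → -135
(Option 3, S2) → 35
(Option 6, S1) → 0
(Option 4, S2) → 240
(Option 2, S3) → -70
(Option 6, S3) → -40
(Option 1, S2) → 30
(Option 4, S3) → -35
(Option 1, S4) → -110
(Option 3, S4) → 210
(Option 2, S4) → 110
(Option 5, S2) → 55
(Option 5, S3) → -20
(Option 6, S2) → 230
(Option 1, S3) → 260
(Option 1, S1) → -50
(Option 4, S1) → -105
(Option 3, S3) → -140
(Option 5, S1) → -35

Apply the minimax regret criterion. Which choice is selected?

Option 4

Column bests: S1=80, S2=240, S3=260, S4=210.
Option 1 regrets: 130, 210, 0, 320 → max 320
Option 2 regrets: 0, 350, 330, 100 → max 350
Option 3 regrets: 215, 205, 400, 0 → max 400
Option 4 regrets: 185, 0, 295, 35 → max 295
Option 5 regrets: 115, 185, 280, 305 → max 305
Option 6 regrets: 80, 10, 300, 250 → max 300
Smallest max regret = 295 → Option 4.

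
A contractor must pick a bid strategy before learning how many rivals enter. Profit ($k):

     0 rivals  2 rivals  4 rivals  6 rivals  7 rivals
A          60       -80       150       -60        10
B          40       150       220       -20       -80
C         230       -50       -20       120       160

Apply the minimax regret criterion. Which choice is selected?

A

Column bests: 0 rivals=230, 2 rivals=150, 4 rivals=220, 6 rivals=120, 7 rivals=160.
A regrets: 170, 230, 70, 180, 150 → max 230
B regrets: 190, 0, 0, 140, 240 → max 240
C regrets: 0, 200, 240, 0, 0 → max 240
Smallest max regret = 230 → A.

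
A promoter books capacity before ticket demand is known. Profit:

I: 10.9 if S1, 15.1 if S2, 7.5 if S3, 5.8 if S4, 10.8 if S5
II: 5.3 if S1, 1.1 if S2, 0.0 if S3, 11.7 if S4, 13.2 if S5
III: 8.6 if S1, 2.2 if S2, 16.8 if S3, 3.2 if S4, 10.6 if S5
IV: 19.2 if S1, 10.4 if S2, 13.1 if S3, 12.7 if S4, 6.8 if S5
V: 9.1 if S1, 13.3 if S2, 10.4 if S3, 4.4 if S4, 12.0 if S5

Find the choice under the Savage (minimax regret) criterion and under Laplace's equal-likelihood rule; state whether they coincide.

Column bests: S1=19.2, S2=15.1, S3=16.8, S4=12.7, S5=13.2.
I regrets: 8.3, 0.0, 9.3, 6.9, 2.4 → max 9.3
II regrets: 13.9, 14.0, 16.8, 1.0, 0.0 → max 16.8
III regrets: 10.6, 12.9, 0.0, 9.5, 2.6 → max 12.9
IV regrets: 0.0, 4.7, 3.7, 0.0, 6.4 → max 6.4
V regrets: 10.1, 1.8, 6.4, 8.3, 1.2 → max 10.1
Smallest max regret = 6.4 → IV.
Row averages: I=10.02, II=6.26, III=8.28, IV=12.44, V=9.84
Highest average = 12.44 → IV.

minimax regret → IV; laplace → IV (agree)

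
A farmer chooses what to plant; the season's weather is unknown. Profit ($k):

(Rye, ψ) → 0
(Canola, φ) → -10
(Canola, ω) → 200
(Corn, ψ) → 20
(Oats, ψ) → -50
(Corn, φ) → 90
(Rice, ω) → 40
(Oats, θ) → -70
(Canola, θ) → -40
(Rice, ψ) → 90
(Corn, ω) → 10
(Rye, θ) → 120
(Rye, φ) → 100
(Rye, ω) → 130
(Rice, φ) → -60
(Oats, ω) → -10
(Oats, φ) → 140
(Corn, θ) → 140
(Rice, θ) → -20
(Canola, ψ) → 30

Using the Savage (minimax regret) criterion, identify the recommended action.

Column bests: θ=140, φ=140, ψ=90, ω=200.
Canola regrets: 180, 150, 60, 0 → max 180
Rice regrets: 160, 200, 0, 160 → max 200
Oats regrets: 210, 0, 140, 210 → max 210
Corn regrets: 0, 50, 70, 190 → max 190
Rye regrets: 20, 40, 90, 70 → max 90
Smallest max regret = 90 → Rye.

Rye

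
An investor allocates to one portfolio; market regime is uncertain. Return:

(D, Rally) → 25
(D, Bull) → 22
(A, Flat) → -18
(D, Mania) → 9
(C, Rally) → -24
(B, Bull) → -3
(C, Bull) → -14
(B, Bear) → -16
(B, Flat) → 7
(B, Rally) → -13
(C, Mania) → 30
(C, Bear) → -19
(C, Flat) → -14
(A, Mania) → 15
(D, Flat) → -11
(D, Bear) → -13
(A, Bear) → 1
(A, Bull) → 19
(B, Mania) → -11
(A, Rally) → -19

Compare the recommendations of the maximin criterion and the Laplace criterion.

maximin → D; laplace → D (agree)

Row minima: A=-19, B=-16, C=-24, D=-13
Best worst-case = -13 → D.
Row averages: A=-0.4, B=-7.2, C=-8.2, D=6.4
Highest average = 6.4 → D.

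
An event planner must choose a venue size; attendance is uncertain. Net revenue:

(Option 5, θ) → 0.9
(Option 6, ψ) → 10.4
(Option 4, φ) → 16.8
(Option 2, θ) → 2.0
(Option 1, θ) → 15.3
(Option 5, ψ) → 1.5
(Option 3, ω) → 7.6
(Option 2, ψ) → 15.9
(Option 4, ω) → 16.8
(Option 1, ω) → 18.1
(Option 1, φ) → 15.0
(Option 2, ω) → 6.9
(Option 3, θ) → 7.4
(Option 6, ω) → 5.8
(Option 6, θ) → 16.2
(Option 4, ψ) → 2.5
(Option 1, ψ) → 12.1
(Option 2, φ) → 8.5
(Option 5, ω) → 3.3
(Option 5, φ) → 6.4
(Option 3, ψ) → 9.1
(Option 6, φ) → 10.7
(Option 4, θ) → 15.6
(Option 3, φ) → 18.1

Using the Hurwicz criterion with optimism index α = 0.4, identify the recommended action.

Option 1: 0.4·18.1 + 0.6·12.1 = 14.5
Option 2: 0.4·15.9 + 0.6·2.0 = 7.56
Option 3: 0.4·18.1 + 0.6·7.4 = 11.68
Option 4: 0.4·16.8 + 0.6·2.5 = 8.22
Option 5: 0.4·6.4 + 0.6·0.9 = 3.1
Option 6: 0.4·16.2 + 0.6·5.8 = 9.96
Highest Hurwicz score = 14.5 → Option 1.

Option 1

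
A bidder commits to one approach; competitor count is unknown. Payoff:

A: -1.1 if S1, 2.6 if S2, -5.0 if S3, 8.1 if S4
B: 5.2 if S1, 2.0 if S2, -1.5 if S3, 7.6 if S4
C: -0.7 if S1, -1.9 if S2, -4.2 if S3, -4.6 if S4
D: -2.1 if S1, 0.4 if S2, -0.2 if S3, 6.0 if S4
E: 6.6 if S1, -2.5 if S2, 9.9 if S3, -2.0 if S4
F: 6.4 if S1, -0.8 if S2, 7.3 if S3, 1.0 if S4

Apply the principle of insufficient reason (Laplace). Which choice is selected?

F

Row averages: A=1.15, B=3.325, C=-2.85, D=1.025, E=3, F=3.475
Highest average = 3.475 → F.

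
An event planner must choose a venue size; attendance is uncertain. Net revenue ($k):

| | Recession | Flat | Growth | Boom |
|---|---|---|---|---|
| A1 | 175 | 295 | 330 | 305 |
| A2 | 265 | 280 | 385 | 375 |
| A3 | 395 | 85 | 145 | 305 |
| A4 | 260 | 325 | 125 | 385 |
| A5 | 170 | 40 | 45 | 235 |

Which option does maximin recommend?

Row minima: A1=175, A2=265, A3=85, A4=125, A5=40
Best worst-case = 265 → A2.

A2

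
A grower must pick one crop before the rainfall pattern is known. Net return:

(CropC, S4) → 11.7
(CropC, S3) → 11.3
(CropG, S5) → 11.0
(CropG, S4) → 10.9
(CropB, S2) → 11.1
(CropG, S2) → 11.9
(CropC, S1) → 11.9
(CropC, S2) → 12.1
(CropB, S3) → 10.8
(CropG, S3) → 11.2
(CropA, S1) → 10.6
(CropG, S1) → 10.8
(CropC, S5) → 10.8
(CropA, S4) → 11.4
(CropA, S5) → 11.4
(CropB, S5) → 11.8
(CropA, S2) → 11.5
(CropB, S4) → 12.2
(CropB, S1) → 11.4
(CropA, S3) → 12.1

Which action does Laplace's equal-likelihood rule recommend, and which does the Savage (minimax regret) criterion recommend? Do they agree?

laplace → CropC; minimax regret → CropC (agree)

Row averages: CropC=11.56, CropB=11.46, CropA=11.4, CropG=11.16
Highest average = 11.56 → CropC.
Column bests: S1=11.9, S2=12.1, S3=12.1, S4=12.2, S5=11.8.
CropC regrets: 0.0, 0.0, 0.8, 0.5, 1.0 → max 1.0
CropB regrets: 0.5, 1.0, 1.3, 0.0, 0.0 → max 1.3
CropA regrets: 1.3, 0.6, 0.0, 0.8, 0.4 → max 1.3
CropG regrets: 1.1, 0.2, 0.9, 1.3, 0.8 → max 1.3
Smallest max regret = 1.0 → CropC.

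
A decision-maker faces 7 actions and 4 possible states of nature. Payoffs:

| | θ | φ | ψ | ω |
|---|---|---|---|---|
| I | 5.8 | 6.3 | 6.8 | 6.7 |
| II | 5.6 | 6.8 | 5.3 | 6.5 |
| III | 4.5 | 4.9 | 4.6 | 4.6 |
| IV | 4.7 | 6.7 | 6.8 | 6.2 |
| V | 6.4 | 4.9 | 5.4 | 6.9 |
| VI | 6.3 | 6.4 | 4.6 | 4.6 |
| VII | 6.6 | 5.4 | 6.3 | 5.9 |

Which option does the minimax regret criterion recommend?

Column bests: θ=6.6, φ=6.8, ψ=6.8, ω=6.9.
I regrets: 0.8, 0.5, 0.0, 0.2 → max 0.8
II regrets: 1.0, 0.0, 1.5, 0.4 → max 1.5
III regrets: 2.1, 1.9, 2.2, 2.3 → max 2.3
IV regrets: 1.9, 0.1, 0.0, 0.7 → max 1.9
V regrets: 0.2, 1.9, 1.4, 0.0 → max 1.9
VI regrets: 0.3, 0.4, 2.2, 2.3 → max 2.3
VII regrets: 0.0, 1.4, 0.5, 1.0 → max 1.4
Smallest max regret = 0.8 → I.

I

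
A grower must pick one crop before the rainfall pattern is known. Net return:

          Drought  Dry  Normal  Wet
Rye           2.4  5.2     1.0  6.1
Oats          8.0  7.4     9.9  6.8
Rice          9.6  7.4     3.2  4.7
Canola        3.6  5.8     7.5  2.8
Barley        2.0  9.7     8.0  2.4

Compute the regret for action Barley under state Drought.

Best payoff under Drought is 9.6.
Regret = 9.6 − 2.0 = 7.6.

7.6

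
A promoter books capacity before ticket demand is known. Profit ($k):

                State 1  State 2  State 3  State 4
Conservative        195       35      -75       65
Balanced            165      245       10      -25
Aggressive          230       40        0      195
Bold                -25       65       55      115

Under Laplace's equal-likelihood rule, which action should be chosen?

Aggressive

Row averages: Conservative=55, Balanced=98.75, Aggressive=116.25, Bold=52.5
Highest average = 116.25 → Aggressive.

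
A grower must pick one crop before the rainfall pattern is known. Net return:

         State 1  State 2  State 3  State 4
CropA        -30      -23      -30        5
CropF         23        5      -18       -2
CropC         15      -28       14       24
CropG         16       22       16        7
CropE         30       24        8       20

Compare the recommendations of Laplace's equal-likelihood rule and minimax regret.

Row averages: CropA=-19.5, CropF=2, CropC=6.25, CropG=15.25, CropE=20.5
Highest average = 20.5 → CropE.
Column bests: State 1=30, State 2=24, State 3=16, State 4=24.
CropA regrets: 60, 47, 46, 19 → max 60
CropF regrets: 7, 19, 34, 26 → max 34
CropC regrets: 15, 52, 2, 0 → max 52
CropG regrets: 14, 2, 0, 17 → max 17
CropE regrets: 0, 0, 8, 4 → max 8
Smallest max regret = 8 → CropE.

laplace → CropE; minimax regret → CropE (agree)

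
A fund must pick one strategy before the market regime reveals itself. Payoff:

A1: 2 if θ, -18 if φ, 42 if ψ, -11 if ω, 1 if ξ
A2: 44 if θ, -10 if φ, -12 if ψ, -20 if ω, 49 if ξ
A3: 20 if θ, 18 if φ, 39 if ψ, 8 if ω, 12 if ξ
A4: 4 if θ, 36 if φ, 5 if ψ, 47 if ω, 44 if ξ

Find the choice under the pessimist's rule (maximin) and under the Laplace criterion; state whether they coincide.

Row minima: A1=-18, A2=-20, A3=8, A4=4
Best worst-case = 8 → A3.
Row averages: A1=3.2, A2=10.2, A3=19.4, A4=27.2
Highest average = 27.2 → A4.

maximin → A3; laplace → A4 (disagree)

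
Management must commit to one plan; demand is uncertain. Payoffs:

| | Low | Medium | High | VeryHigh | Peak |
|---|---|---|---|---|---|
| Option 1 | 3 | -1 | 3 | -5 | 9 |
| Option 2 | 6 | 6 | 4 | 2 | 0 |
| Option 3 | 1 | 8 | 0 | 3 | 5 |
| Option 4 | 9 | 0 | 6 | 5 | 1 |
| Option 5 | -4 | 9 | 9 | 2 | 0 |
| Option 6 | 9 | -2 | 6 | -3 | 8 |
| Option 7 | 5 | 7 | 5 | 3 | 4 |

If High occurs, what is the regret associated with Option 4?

3

Best payoff under High is 9.
Regret = 9 − 6 = 3.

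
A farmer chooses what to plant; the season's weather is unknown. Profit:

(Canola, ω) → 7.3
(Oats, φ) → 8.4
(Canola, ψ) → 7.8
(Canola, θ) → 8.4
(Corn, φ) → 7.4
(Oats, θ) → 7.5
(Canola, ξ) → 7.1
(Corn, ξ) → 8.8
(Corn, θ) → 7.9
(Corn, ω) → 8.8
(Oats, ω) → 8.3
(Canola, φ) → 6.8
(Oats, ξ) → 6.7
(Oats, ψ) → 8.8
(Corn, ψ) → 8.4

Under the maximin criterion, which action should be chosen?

Row minima: Corn=7.4, Oats=6.7, Canola=6.8
Best worst-case = 7.4 → Corn.

Corn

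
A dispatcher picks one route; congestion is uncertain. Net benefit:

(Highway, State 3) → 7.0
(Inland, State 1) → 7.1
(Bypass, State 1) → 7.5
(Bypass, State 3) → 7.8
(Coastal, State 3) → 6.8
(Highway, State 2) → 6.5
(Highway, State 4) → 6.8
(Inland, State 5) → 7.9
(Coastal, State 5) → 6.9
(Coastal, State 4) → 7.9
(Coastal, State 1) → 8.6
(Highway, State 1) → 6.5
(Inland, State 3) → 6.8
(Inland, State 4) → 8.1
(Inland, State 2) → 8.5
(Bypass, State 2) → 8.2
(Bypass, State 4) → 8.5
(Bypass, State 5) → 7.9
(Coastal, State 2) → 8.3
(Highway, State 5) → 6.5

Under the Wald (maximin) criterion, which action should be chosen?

Row minima: Bypass=7.5, Inland=6.8, Coastal=6.8, Highway=6.5
Best worst-case = 7.5 → Bypass.

Bypass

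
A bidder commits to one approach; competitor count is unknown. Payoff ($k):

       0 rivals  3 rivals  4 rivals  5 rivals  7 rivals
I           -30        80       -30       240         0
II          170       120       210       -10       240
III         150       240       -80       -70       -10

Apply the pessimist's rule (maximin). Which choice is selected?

II

Row minima: I=-30, II=-10, III=-80
Best worst-case = -10 → II.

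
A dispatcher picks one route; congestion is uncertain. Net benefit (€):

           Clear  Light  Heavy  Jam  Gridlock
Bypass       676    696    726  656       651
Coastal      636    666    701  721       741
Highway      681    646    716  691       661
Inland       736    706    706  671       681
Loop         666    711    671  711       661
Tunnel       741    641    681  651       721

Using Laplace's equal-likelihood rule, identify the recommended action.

Inland

Row averages: Bypass=681, Coastal=693, Highway=679, Inland=700, Loop=684, Tunnel=687
Highest average = 700 → Inland.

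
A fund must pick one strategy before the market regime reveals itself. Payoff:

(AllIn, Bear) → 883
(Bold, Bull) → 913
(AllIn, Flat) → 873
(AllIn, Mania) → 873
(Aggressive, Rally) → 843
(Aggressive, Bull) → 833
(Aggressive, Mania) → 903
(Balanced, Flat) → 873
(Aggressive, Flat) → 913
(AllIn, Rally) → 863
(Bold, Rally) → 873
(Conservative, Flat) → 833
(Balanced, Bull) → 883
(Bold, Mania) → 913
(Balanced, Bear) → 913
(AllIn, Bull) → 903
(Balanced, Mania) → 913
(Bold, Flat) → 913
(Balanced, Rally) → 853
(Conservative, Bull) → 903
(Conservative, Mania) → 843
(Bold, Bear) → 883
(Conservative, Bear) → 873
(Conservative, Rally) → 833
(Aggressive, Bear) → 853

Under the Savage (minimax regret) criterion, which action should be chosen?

Column bests: Bear=913, Flat=913, Bull=913, Rally=873, Mania=913.
Conservative regrets: 40, 80, 10, 40, 70 → max 80
Balanced regrets: 0, 40, 30, 20, 0 → max 40
Aggressive regrets: 60, 0, 80, 30, 10 → max 80
Bold regrets: 30, 0, 0, 0, 0 → max 30
AllIn regrets: 30, 40, 10, 10, 40 → max 40
Smallest max regret = 30 → Bold.

Bold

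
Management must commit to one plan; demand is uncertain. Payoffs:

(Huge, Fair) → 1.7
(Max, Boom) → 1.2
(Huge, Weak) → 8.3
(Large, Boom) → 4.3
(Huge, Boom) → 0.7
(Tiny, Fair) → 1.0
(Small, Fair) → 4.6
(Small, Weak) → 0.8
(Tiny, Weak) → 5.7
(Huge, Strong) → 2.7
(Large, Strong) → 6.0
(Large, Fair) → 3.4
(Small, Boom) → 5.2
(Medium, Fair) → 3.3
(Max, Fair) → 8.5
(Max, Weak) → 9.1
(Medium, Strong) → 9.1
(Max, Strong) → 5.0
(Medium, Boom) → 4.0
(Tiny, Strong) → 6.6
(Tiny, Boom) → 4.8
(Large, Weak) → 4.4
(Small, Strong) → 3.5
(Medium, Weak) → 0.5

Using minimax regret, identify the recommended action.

Max

Column bests: Weak=9.1, Fair=8.5, Strong=9.1, Boom=5.2.
Tiny regrets: 3.4, 7.5, 2.5, 0.4 → max 7.5
Small regrets: 8.3, 3.9, 5.6, 0.0 → max 8.3
Medium regrets: 8.6, 5.2, 0.0, 1.2 → max 8.6
Large regrets: 4.7, 5.1, 3.1, 0.9 → max 5.1
Huge regrets: 0.8, 6.8, 6.4, 4.5 → max 6.8
Max regrets: 0.0, 0.0, 4.1, 4.0 → max 4.1
Smallest max regret = 4.1 → Max.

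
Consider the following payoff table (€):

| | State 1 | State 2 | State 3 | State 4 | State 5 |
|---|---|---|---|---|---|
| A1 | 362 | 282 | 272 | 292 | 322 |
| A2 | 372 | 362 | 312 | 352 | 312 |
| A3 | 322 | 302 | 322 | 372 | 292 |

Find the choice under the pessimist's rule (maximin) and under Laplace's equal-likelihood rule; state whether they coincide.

maximin → A2; laplace → A2 (agree)

Row minima: A1=272, A2=312, A3=292
Best worst-case = 312 → A2.
Row averages: A1=306, A2=342, A3=322
Highest average = 342 → A2.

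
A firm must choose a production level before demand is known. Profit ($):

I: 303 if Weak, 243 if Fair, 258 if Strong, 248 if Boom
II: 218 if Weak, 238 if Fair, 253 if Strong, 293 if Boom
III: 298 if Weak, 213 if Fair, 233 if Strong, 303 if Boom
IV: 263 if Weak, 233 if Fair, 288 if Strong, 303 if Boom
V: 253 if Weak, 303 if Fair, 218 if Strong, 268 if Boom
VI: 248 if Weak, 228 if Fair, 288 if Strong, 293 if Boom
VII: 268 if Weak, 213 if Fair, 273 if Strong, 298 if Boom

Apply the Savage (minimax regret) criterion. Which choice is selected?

Column bests: Weak=303, Fair=303, Strong=288, Boom=303.
I regrets: 0, 60, 30, 55 → max 60
II regrets: 85, 65, 35, 10 → max 85
III regrets: 5, 90, 55, 0 → max 90
IV regrets: 40, 70, 0, 0 → max 70
V regrets: 50, 0, 70, 35 → max 70
VI regrets: 55, 75, 0, 10 → max 75
VII regrets: 35, 90, 15, 5 → max 90
Smallest max regret = 60 → I.

I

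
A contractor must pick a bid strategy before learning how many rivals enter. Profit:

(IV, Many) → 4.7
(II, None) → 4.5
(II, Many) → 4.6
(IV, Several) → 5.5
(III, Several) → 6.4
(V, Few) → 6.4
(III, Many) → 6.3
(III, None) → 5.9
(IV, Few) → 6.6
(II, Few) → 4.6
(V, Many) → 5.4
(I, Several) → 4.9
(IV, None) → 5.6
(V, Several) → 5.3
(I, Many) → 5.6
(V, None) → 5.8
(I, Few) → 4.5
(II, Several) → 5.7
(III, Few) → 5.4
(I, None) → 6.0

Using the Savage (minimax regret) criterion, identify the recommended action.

Column bests: None=6.0, Few=6.6, Several=6.4, Many=6.3.
I regrets: 0.0, 2.1, 1.5, 0.7 → max 2.1
II regrets: 1.5, 2.0, 0.7, 1.7 → max 2.0
III regrets: 0.1, 1.2, 0.0, 0.0 → max 1.2
IV regrets: 0.4, 0.0, 0.9, 1.6 → max 1.6
V regrets: 0.2, 0.2, 1.1, 0.9 → max 1.1
Smallest max regret = 1.1 → V.

V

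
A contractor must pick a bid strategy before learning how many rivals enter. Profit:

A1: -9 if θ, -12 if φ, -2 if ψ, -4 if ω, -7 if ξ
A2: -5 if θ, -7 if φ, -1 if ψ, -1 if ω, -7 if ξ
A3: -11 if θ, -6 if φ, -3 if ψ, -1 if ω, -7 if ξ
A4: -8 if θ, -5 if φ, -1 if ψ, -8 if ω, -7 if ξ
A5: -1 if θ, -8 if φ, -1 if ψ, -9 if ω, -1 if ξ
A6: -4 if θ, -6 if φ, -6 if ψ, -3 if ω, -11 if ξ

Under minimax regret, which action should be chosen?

Column bests: θ=-1, φ=-5, ψ=-1, ω=-1, ξ=-1.
A1 regrets: 8, 7, 1, 3, 6 → max 8
A2 regrets: 4, 2, 0, 0, 6 → max 6
A3 regrets: 10, 1, 2, 0, 6 → max 10
A4 regrets: 7, 0, 0, 7, 6 → max 7
A5 regrets: 0, 3, 0, 8, 0 → max 8
A6 regrets: 3, 1, 5, 2, 10 → max 10
Smallest max regret = 6 → A2.

A2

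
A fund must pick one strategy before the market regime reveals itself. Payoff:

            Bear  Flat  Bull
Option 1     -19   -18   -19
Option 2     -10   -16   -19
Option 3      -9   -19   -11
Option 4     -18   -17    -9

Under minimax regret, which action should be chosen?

Option 3

Column bests: Bear=-9, Flat=-16, Bull=-9.
Option 1 regrets: 10, 2, 10 → max 10
Option 2 regrets: 1, 0, 10 → max 10
Option 3 regrets: 0, 3, 2 → max 3
Option 4 regrets: 9, 1, 0 → max 9
Smallest max regret = 3 → Option 3.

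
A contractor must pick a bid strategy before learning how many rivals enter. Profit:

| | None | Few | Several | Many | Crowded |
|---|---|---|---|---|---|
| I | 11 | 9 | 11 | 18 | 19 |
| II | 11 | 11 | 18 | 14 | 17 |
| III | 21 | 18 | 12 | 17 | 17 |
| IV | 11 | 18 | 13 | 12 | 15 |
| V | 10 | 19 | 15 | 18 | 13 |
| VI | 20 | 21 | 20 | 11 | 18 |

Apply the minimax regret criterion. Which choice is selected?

VI

Column bests: None=21, Few=21, Several=20, Many=18, Crowded=19.
I regrets: 10, 12, 9, 0, 0 → max 12
II regrets: 10, 10, 2, 4, 2 → max 10
III regrets: 0, 3, 8, 1, 2 → max 8
IV regrets: 10, 3, 7, 6, 4 → max 10
V regrets: 11, 2, 5, 0, 6 → max 11
VI regrets: 1, 0, 0, 7, 1 → max 7
Smallest max regret = 7 → VI.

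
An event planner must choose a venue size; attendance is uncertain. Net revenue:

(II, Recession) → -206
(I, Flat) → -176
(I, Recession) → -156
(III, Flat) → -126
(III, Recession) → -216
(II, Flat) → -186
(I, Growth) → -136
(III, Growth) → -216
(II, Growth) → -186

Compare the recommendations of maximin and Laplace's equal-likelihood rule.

maximin → I; laplace → I (agree)

Row minima: I=-176, II=-206, III=-216
Best worst-case = -176 → I.
Row averages: I=-156, II=-578/3, III=-186
Highest average = -156 → I.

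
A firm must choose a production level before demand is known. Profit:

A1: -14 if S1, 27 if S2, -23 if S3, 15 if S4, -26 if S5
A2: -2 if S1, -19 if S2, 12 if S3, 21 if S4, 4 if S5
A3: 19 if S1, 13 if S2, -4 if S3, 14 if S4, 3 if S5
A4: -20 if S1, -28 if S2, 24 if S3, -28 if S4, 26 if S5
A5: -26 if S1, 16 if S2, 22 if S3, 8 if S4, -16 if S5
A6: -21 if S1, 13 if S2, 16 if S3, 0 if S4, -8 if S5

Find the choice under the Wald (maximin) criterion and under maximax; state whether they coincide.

Row minima: A1=-26, A2=-19, A3=-4, A4=-28, A5=-26, A6=-21
Best worst-case = -4 → A3.
Row maxima: A1=27, A2=21, A3=19, A4=26, A5=22, A6=16
Best best-case = 27 → A1.

maximin → A3; maximax → A1 (disagree)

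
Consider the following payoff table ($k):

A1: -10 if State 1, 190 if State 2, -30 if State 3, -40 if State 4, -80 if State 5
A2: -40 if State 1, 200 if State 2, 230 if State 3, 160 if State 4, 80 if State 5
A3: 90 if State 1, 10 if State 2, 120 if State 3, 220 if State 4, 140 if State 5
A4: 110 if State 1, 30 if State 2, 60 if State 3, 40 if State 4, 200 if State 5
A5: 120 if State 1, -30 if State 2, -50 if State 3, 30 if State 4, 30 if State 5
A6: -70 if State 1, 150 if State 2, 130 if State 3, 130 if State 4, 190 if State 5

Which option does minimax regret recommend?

A2

Column bests: State 1=120, State 2=200, State 3=230, State 4=220, State 5=200.
A1 regrets: 130, 10, 260, 260, 280 → max 280
A2 regrets: 160, 0, 0, 60, 120 → max 160
A3 regrets: 30, 190, 110, 0, 60 → max 190
A4 regrets: 10, 170, 170, 180, 0 → max 180
A5 regrets: 0, 230, 280, 190, 170 → max 280
A6 regrets: 190, 50, 100, 90, 10 → max 190
Smallest max regret = 160 → A2.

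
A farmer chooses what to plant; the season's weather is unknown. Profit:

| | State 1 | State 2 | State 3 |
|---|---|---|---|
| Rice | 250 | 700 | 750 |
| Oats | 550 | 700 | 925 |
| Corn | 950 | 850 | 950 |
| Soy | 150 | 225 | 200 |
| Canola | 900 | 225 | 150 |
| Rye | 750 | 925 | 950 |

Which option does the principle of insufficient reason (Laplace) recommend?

Corn

Row averages: Rice=1700/3, Oats=725, Corn=2750/3, Soy=575/3, Canola=425, Rye=875
Highest average = 2750/3 → Corn.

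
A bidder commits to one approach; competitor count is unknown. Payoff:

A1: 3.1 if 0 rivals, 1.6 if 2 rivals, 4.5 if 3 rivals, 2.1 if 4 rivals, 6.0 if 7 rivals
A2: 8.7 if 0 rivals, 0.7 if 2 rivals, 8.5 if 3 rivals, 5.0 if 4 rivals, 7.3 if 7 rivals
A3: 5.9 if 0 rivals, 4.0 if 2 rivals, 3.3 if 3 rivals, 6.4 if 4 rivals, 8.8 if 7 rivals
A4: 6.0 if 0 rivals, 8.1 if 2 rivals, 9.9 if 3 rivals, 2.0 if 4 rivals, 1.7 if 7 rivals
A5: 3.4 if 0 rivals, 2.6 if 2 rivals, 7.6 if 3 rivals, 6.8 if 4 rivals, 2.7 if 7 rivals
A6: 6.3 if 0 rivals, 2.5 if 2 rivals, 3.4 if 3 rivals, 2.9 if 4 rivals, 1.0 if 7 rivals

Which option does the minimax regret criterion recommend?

Column bests: 0 rivals=8.7, 2 rivals=8.1, 3 rivals=9.9, 4 rivals=6.8, 7 rivals=8.8.
A1 regrets: 5.6, 6.5, 5.4, 4.7, 2.8 → max 6.5
A2 regrets: 0.0, 7.4, 1.4, 1.8, 1.5 → max 7.4
A3 regrets: 2.8, 4.1, 6.6, 0.4, 0.0 → max 6.6
A4 regrets: 2.7, 0.0, 0.0, 4.8, 7.1 → max 7.1
A5 regrets: 5.3, 5.5, 2.3, 0.0, 6.1 → max 6.1
A6 regrets: 2.4, 5.6, 6.5, 3.9, 7.8 → max 7.8
Smallest max regret = 6.1 → A5.

A5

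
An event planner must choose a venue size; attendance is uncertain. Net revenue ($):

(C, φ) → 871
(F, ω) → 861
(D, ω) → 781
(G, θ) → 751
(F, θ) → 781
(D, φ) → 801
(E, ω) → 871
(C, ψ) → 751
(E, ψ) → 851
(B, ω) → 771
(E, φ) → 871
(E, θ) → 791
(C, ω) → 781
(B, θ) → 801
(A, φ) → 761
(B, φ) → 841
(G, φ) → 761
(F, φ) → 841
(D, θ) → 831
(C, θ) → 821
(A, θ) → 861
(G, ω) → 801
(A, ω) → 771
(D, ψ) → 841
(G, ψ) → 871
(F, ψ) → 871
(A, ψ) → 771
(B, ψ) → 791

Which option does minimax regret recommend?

Column bests: θ=861, φ=871, ψ=871, ω=871.
A regrets: 0, 110, 100, 100 → max 110
B regrets: 60, 30, 80, 100 → max 100
C regrets: 40, 0, 120, 90 → max 120
D regrets: 30, 70, 30, 90 → max 90
E regrets: 70, 0, 20, 0 → max 70
F regrets: 80, 30, 0, 10 → max 80
G regrets: 110, 110, 0, 70 → max 110
Smallest max regret = 70 → E.

E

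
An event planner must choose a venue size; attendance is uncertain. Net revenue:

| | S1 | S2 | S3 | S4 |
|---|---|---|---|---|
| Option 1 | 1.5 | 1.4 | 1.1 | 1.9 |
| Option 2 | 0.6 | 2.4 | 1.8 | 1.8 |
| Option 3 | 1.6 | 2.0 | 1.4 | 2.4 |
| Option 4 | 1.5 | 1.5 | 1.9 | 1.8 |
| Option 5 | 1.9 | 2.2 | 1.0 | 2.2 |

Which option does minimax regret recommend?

Column bests: S1=1.9, S2=2.4, S3=1.9, S4=2.4.
Option 1 regrets: 0.4, 1.0, 0.8, 0.5 → max 1.0
Option 2 regrets: 1.3, 0.0, 0.1, 0.6 → max 1.3
Option 3 regrets: 0.3, 0.4, 0.5, 0.0 → max 0.5
Option 4 regrets: 0.4, 0.9, 0.0, 0.6 → max 0.9
Option 5 regrets: 0.0, 0.2, 0.9, 0.2 → max 0.9
Smallest max regret = 0.5 → Option 3.

Option 3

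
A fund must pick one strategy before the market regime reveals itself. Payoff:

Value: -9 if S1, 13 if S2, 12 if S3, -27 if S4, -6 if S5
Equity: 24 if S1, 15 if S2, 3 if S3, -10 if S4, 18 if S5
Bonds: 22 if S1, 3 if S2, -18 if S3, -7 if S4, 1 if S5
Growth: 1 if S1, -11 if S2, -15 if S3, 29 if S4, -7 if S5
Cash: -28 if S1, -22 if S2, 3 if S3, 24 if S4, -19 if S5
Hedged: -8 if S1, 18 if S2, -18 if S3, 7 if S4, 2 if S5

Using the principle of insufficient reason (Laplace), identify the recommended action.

Equity

Row averages: Value=-3.4, Equity=10, Bonds=0.2, Growth=-0.6, Cash=-8.4, Hedged=0.2
Highest average = 10 → Equity.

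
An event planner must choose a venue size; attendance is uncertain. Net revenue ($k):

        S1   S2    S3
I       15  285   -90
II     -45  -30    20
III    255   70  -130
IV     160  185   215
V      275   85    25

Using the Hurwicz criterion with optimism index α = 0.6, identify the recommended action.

IV

I: 0.6·285 + 0.4·(-90) = 135
II: 0.6·20 + 0.4·(-45) = -6
III: 0.6·255 + 0.4·(-130) = 101
IV: 0.6·215 + 0.4·160 = 193
V: 0.6·275 + 0.4·25 = 175
Highest Hurwicz score = 193 → IV.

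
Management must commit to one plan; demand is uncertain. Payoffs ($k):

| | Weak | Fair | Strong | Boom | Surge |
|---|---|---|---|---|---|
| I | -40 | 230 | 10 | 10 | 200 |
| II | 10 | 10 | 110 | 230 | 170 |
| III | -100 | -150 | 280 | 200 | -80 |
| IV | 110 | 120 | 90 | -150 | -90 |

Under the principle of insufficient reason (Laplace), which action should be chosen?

Row averages: I=82, II=106, III=30, IV=16
Highest average = 106 → II.

II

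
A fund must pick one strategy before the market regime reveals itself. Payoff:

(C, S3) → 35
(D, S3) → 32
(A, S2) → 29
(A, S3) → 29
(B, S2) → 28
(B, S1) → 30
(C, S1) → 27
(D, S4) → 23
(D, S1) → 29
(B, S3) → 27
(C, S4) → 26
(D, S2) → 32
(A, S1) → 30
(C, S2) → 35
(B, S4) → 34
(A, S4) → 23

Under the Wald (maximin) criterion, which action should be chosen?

Row minima: A=23, B=27, C=26, D=23
Best worst-case = 27 → B.

B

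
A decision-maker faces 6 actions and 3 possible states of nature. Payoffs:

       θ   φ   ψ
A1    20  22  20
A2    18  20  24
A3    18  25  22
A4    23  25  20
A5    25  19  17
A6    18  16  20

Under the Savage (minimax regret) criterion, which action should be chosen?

Column bests: θ=25, φ=25, ψ=24.
A1 regrets: 5, 3, 4 → max 5
A2 regrets: 7, 5, 0 → max 7
A3 regrets: 7, 0, 2 → max 7
A4 regrets: 2, 0, 4 → max 4
A5 regrets: 0, 6, 7 → max 7
A6 regrets: 7, 9, 4 → max 9
Smallest max regret = 4 → A4.

A4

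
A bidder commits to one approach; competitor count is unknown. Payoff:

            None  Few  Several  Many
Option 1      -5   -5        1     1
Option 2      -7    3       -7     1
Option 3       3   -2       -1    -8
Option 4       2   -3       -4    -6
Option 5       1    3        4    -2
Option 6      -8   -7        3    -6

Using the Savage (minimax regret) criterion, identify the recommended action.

Option 5

Column bests: None=3, Few=3, Several=4, Many=1.
Option 1 regrets: 8, 8, 3, 0 → max 8
Option 2 regrets: 10, 0, 11, 0 → max 11
Option 3 regrets: 0, 5, 5, 9 → max 9
Option 4 regrets: 1, 6, 8, 7 → max 8
Option 5 regrets: 2, 0, 0, 3 → max 3
Option 6 regrets: 11, 10, 1, 7 → max 11
Smallest max regret = 3 → Option 5.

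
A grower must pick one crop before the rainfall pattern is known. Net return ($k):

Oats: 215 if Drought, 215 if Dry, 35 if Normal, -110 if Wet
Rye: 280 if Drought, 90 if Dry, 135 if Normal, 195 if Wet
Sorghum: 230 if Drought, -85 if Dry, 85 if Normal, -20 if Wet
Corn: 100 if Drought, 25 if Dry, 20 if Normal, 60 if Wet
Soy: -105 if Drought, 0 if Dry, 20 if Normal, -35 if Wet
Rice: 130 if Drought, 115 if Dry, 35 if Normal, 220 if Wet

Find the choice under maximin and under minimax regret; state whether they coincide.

Row minima: Oats=-110, Rye=90, Sorghum=-85, Corn=20, Soy=-105, Rice=35
Best worst-case = 90 → Rye.
Column bests: Drought=280, Dry=215, Normal=135, Wet=220.
Oats regrets: 65, 0, 100, 330 → max 330
Rye regrets: 0, 125, 0, 25 → max 125
Sorghum regrets: 50, 300, 50, 240 → max 300
Corn regrets: 180, 190, 115, 160 → max 190
Soy regrets: 385, 215, 115, 255 → max 385
Rice regrets: 150, 100, 100, 0 → max 150
Smallest max regret = 125 → Rye.

maximin → Rye; minimax regret → Rye (agree)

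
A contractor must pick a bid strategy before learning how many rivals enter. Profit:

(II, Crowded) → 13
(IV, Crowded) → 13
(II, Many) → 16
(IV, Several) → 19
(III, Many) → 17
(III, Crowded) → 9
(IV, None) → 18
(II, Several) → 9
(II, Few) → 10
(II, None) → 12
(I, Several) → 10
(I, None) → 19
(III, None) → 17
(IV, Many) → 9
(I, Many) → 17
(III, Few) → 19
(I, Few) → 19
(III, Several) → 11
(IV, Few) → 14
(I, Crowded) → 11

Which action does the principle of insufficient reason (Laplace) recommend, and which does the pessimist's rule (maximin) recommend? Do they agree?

laplace → I; maximin → I (agree)

Row averages: I=15.2, II=12, III=14.6, IV=14.6
Highest average = 15.2 → I.
Row minima: I=10, II=9, III=9, IV=9
Best worst-case = 10 → I.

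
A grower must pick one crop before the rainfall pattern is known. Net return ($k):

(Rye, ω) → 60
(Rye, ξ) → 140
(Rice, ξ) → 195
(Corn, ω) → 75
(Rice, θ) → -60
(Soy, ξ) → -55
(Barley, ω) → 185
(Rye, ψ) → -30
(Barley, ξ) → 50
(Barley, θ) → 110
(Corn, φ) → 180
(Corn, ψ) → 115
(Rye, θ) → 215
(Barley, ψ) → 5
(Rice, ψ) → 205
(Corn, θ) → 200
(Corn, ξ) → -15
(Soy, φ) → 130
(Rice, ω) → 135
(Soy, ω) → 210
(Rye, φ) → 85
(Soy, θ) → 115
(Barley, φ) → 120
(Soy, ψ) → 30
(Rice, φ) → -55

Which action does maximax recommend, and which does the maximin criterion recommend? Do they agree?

maximax → Rye; maximin → Barley (disagree)

Row maxima: Soy=210, Rice=205, Rye=215, Corn=200, Barley=185
Best best-case = 215 → Rye.
Row minima: Soy=-55, Rice=-60, Rye=-30, Corn=-15, Barley=5
Best worst-case = 5 → Barley.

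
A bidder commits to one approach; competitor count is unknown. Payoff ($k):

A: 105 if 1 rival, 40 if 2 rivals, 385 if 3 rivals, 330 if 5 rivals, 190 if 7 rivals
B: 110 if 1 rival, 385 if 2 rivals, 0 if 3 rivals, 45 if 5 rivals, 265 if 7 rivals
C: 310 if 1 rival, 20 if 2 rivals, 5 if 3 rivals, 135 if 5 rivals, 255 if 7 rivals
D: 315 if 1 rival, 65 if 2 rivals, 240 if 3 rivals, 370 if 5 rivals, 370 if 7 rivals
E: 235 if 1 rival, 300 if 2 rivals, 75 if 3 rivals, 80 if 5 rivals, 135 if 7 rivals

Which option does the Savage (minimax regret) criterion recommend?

E

Column bests: 1 rival=315, 2 rivals=385, 3 rivals=385, 5 rivals=370, 7 rivals=370.
A regrets: 210, 345, 0, 40, 180 → max 345
B regrets: 205, 0, 385, 325, 105 → max 385
C regrets: 5, 365, 380, 235, 115 → max 380
D regrets: 0, 320, 145, 0, 0 → max 320
E regrets: 80, 85, 310, 290, 235 → max 310
Smallest max regret = 310 → E.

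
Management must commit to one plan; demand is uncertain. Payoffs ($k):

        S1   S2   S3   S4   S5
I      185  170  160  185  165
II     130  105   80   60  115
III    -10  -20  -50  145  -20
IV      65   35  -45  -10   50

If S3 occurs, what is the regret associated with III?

Best payoff under S3 is 160.
Regret = 160 − (-50) = 210.

210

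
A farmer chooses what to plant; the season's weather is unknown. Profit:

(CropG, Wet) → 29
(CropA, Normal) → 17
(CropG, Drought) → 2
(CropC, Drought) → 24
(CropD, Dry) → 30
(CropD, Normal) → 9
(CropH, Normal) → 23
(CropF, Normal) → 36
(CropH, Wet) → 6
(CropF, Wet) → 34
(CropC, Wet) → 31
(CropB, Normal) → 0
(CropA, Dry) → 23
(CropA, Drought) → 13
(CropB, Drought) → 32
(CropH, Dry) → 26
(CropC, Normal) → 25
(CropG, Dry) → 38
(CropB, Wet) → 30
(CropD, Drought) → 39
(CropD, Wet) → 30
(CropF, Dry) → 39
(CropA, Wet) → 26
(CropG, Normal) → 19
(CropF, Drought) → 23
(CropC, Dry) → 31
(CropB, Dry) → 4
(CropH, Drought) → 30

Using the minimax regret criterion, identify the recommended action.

Column bests: Drought=39, Dry=39, Normal=36, Wet=34.
CropB regrets: 7, 35, 36, 4 → max 36
CropG regrets: 37, 1, 17, 5 → max 37
CropA regrets: 26, 16, 19, 8 → max 26
CropH regrets: 9, 13, 13, 28 → max 28
CropD regrets: 0, 9, 27, 4 → max 27
CropC regrets: 15, 8, 11, 3 → max 15
CropF regrets: 16, 0, 0, 0 → max 16
Smallest max regret = 15 → CropC.

CropC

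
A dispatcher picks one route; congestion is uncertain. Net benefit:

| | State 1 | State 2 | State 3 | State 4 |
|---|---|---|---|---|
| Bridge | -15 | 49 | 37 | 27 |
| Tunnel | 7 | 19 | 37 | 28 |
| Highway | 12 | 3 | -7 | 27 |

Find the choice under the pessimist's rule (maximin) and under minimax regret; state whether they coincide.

Row minima: Bridge=-15, Tunnel=7, Highway=-7
Best worst-case = 7 → Tunnel.
Column bests: State 1=12, State 2=49, State 3=37, State 4=28.
Bridge regrets: 27, 0, 0, 1 → max 27
Tunnel regrets: 5, 30, 0, 0 → max 30
Highway regrets: 0, 46, 44, 1 → max 46
Smallest max regret = 27 → Bridge.

maximin → Tunnel; minimax regret → Bridge (disagree)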